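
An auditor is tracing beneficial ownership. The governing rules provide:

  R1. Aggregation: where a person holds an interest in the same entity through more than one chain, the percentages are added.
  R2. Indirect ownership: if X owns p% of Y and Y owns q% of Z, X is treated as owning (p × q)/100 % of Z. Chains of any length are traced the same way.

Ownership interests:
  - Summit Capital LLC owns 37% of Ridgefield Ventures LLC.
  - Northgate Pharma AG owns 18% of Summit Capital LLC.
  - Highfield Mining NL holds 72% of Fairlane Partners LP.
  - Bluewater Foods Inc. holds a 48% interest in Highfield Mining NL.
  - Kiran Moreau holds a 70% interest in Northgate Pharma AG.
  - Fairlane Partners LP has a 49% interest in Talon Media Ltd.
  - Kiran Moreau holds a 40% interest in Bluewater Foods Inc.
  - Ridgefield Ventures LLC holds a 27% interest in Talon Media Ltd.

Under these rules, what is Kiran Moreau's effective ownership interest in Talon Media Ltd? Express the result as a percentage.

Chain via Bluewater Foods Inc. → Highfield Mining NL → Fairlane Partners LP (R2): 40% × 48% × 72% × 49% = 6.77376% of Talon Media Ltd.
Chain via Northgate Pharma AG → Summit Capital LLC → Ridgefield Ventures LLC (R2): 70% × 18% × 37% × 27% = 1.25874% of Talon Media Ltd.
Aggregating (R1): 6.77376% + 1.25874% = 8.0325%.

8.0325%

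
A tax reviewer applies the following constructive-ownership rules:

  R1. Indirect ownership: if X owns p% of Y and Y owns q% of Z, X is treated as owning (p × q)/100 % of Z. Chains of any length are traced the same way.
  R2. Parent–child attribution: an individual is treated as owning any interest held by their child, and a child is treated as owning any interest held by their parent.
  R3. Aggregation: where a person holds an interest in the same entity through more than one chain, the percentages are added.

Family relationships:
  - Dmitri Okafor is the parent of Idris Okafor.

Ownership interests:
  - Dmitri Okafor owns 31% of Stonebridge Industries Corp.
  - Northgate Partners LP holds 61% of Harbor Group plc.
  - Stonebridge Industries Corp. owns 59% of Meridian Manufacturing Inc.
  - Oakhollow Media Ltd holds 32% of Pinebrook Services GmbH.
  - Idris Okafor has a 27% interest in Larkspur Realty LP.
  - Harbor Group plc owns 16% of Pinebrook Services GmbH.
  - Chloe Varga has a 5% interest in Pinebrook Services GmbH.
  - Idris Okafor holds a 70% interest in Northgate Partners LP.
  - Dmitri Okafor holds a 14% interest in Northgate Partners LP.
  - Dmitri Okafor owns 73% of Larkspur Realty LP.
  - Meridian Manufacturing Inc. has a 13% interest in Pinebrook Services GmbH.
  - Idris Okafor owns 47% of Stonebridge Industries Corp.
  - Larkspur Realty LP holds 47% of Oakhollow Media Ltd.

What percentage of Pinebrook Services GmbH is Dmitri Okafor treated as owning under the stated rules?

By parent–child attribution (R2), Dmitri Okafor is treated as also owning Idris Okafor's interest in Stonebridge Industries Corp, giving 31% + 47% = 78%.
By parent–child attribution (R2), Dmitri Okafor is treated as also owning Idris Okafor's interest in Larkspur Realty LP, giving 73% + 27% = 100%.
By parent–child attribution (R2), Dmitri Okafor is treated as also owning Idris Okafor's interest in Northgate Partners LP, giving 14% + 70% = 84%.
Chain via Stonebridge Industries Corp. → Meridian Manufacturing Inc. (R1): 78% × 59% × 13% = 5.9826% of Pinebrook Services GmbH.
Chain via Larkspur Realty LP → Oakhollow Media Ltd (R1): 100% × 47% × 32% = 15.04% of Pinebrook Services GmbH.
Chain via Northgate Partners LP → Harbor Group plc (R1): 84% × 61% × 16% = 8.1984% of Pinebrook Services GmbH.
Aggregating (R3): 5.9826% + 15.04% + 8.1984% = 29.221%.

29.221%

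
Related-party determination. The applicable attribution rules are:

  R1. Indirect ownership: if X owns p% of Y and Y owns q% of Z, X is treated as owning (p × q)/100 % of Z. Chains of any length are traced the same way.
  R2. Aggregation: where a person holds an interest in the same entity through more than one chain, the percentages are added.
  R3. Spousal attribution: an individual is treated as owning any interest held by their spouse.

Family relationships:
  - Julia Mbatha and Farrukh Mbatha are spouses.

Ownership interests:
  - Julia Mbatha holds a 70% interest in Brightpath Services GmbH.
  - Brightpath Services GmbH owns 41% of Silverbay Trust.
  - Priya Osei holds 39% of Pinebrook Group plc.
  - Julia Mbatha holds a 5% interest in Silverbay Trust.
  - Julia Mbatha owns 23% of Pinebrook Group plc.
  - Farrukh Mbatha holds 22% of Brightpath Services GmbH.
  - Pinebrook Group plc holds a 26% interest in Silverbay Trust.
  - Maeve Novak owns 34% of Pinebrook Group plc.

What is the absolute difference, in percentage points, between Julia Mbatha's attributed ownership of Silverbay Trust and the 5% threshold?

By spousal attribution (R3), Julia Mbatha is treated as also owning Farrukh Mbatha's interest in Brightpath Services GmbH, giving 70% + 22% = 92%.
Chain via Brightpath Services GmbH (R1): 92% × 41% = 37.72% of Silverbay Trust.
Chain via Pinebrook Group plc (R1): 23% × 26% = 5.98% of Silverbay Trust.
Direct interest in Silverbay Trust: 5%.
Aggregating (R2): 37.72% + 5.98% + 5% = 48.7%.
48.7% exceeds the 5% threshold by 43.7 percentage points.

43.7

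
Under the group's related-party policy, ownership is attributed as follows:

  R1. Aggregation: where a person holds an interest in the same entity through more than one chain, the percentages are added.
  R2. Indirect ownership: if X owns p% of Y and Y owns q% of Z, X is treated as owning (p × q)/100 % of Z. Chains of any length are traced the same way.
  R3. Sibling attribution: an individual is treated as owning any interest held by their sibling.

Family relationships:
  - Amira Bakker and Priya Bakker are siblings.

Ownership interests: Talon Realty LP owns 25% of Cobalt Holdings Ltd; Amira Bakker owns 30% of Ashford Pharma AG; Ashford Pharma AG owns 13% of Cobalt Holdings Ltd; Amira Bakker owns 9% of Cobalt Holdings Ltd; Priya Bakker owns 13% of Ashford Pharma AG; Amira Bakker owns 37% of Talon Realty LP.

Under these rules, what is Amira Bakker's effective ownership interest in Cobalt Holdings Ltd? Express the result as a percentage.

23.84%

By sibling attribution (R3), Amira Bakker is treated as also owning Priya Bakker's interest in Ashford Pharma AG, giving 30% + 13% = 43%.
Chain via Talon Realty LP (R2): 37% × 25% = 9.25% of Cobalt Holdings Ltd.
Chain via Ashford Pharma AG (R2): 43% × 13% = 5.59% of Cobalt Holdings Ltd.
Direct interest in Cobalt Holdings Ltd: 9%.
Aggregating (R1): 9.25% + 5.59% + 9% = 23.84%.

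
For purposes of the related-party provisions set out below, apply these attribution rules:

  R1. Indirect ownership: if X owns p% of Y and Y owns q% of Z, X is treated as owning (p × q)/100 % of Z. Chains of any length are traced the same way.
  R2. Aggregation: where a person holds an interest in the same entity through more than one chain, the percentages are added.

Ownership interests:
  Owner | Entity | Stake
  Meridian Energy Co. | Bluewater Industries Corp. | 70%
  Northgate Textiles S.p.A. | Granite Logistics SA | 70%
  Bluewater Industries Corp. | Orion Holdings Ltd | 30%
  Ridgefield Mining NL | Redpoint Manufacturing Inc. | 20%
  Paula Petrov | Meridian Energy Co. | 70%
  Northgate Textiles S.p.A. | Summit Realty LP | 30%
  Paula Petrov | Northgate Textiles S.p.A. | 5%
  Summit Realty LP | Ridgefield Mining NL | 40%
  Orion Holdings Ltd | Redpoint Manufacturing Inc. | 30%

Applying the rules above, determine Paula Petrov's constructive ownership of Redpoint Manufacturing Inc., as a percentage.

4.53%

Chain via Meridian Energy Co. → Bluewater Industries Corp. → Orion Holdings Ltd (R1): 70% × 70% × 30% × 30% = 4.41% of Redpoint Manufacturing Inc.
Chain via Northgate Textiles S.p.A. → Summit Realty LP → Ridgefield Mining NL (R1): 5% × 30% × 40% × 20% = 0.12% of Redpoint Manufacturing Inc.
Aggregating (R2): 4.41% + 0.12% = 4.53%.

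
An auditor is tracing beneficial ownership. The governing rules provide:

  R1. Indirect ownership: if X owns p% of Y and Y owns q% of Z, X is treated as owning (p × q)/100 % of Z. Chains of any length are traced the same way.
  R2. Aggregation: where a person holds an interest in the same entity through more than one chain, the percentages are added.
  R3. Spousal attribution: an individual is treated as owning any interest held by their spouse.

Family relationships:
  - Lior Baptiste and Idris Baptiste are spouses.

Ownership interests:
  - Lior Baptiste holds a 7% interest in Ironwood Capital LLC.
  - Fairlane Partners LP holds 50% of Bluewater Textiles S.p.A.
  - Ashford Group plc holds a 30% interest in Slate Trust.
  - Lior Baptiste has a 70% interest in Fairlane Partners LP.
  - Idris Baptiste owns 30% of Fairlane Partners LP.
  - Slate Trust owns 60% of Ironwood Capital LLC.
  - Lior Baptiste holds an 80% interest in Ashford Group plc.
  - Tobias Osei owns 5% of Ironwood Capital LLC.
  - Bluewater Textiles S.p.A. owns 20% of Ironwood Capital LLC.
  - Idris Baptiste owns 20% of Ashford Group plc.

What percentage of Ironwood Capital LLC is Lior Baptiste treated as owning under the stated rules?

By spousal attribution (R3), Lior Baptiste is treated as also owning Idris Baptiste's interest in Fairlane Partners LP, giving 70% + 30% = 100%.
By spousal attribution (R3), Lior Baptiste is treated as also owning Idris Baptiste's interest in Ashford Group plc, giving 80% + 20% = 100%.
Chain via Fairlane Partners LP → Bluewater Textiles S.p.A. (R1): 100% × 50% × 20% = 10% of Ironwood Capital LLC.
Chain via Ashford Group plc → Slate Trust (R1): 100% × 30% × 60% = 18% of Ironwood Capital LLC.
Direct interest in Ironwood Capital LLC: 7%.
Aggregating (R2): 10% + 18% + 7% = 35%.

35%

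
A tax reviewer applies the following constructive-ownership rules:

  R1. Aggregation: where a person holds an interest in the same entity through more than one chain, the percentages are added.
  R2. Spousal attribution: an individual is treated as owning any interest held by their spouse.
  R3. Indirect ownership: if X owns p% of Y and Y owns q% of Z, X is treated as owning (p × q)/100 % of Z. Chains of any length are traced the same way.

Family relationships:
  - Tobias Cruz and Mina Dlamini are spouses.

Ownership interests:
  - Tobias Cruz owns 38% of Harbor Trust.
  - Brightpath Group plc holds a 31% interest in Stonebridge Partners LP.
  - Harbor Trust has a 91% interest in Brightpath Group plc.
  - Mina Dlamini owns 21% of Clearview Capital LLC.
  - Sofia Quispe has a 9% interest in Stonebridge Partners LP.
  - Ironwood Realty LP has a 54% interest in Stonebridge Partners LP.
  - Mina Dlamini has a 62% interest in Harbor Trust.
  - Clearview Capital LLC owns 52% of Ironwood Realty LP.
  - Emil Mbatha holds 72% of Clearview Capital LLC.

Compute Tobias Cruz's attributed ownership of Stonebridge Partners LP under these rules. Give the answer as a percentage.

34.1068%

By spousal attribution (R2), Tobias Cruz is treated as also owning Mina Dlamini's interest in Harbor Trust, giving 38% + 62% = 100%.
By spousal attribution (R2), Tobias Cruz is treated as owning Mina Dlamini's 21% interest in Clearview Capital LLC.
Chain via Harbor Trust → Brightpath Group plc (R3): 100% × 91% × 31% = 28.21% of Stonebridge Partners LP.
Chain via Clearview Capital LLC → Ironwood Realty LP (R3): 21% × 52% × 54% = 5.8968% of Stonebridge Partners LP.
Aggregating (R1): 28.21% + 5.8968% = 34.1068%.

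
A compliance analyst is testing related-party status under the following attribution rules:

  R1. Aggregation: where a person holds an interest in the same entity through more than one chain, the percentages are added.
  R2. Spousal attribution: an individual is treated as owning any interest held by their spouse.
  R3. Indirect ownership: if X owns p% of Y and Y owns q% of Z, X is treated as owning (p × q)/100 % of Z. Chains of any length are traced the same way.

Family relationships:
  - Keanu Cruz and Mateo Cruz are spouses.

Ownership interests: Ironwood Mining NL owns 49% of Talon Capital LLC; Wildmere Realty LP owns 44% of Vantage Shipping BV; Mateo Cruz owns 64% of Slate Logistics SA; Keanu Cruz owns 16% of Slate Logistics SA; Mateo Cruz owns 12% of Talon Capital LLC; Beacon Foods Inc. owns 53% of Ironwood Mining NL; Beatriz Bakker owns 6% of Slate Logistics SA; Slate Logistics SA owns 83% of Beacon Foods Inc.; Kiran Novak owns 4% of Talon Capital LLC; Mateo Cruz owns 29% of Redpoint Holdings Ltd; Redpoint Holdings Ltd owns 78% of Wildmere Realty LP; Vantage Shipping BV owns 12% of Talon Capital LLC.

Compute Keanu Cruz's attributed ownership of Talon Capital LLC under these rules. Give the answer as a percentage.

30.438416%

By spousal attribution (R2), Keanu Cruz is treated as also owning Mateo Cruz's interest in Slate Logistics SA, giving 16% + 64% = 80%.
By spousal attribution (R2), Keanu Cruz is treated as owning Mateo Cruz's 29% interest in Redpoint Holdings Ltd.
By spousal attribution (R2), Keanu Cruz is treated as owning Mateo Cruz's 12% interest in Talon Capital LLC.
Chain via Slate Logistics SA → Beacon Foods Inc. → Ironwood Mining NL (R3): 80% × 83% × 53% × 49% = 17.24408% of Talon Capital LLC.
Chain via Redpoint Holdings Ltd → Wildmere Realty LP → Vantage Shipping BV (R3): 29% × 78% × 44% × 12% = 1.194336% of Talon Capital LLC.
Direct interest in Talon Capital LLC: 12%.
Aggregating (R1): 17.24408% + 1.194336% + 12% = 30.438416%.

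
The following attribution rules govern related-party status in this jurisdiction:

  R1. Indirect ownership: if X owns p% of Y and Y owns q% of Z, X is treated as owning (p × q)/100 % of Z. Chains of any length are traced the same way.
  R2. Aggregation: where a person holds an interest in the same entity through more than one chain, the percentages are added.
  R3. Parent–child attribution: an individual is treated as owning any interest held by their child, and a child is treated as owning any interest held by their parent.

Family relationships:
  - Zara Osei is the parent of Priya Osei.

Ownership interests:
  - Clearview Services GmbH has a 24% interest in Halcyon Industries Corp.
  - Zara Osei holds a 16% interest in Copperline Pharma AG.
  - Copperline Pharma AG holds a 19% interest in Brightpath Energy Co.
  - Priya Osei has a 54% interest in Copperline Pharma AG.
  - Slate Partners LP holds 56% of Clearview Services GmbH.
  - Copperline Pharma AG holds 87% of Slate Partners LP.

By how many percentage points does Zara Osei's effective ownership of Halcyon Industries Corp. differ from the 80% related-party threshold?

71.81504

By parent–child attribution (R3), Zara Osei is treated as also owning Priya Osei's interest in Copperline Pharma AG, giving 16% + 54% = 70%.
Chain via Copperline Pharma AG → Slate Partners LP → Clearview Services GmbH (R1): 70% × 87% × 56% × 24% = 8.18496% of Halcyon Industries Corp.
8.18496% falls short of the 80% threshold by 71.81504 percentage points.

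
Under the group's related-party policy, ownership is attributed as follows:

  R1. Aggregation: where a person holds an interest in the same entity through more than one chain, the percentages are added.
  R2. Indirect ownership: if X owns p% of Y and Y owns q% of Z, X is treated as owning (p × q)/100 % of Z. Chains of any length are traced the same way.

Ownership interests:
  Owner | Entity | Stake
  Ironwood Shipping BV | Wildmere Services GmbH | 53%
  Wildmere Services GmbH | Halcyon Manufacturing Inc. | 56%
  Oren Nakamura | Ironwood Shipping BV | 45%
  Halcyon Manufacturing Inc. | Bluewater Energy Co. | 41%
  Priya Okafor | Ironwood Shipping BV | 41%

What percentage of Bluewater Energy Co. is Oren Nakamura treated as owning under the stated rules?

5.47596%

Chain via Ironwood Shipping BV → Wildmere Services GmbH → Halcyon Manufacturing Inc. (R2): 45% × 53% × 56% × 41% = 5.47596% of Bluewater Energy Co.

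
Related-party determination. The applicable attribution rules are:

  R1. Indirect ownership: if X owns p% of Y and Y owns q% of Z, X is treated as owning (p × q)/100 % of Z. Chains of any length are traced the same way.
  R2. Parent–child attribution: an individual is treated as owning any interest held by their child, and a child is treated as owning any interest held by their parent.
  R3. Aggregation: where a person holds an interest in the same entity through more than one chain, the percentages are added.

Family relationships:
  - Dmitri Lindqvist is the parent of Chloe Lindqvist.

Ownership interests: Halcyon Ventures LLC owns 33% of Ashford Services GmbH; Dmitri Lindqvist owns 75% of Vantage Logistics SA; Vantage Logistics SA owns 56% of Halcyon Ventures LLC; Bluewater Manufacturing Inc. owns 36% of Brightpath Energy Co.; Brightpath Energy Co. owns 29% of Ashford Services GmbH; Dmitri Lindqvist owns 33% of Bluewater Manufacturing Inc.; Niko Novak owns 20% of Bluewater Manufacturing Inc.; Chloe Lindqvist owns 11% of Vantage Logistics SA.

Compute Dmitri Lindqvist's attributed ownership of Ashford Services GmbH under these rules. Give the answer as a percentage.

By parent–child attribution (R2), Dmitri Lindqvist is treated as also owning Chloe Lindqvist's interest in Vantage Logistics SA, giving 75% + 11% = 86%.
Chain via Bluewater Manufacturing Inc. → Brightpath Energy Co. (R1): 33% × 36% × 29% = 3.4452% of Ashford Services GmbH.
Chain via Vantage Logistics SA → Halcyon Ventures LLC (R1): 86% × 56% × 33% = 15.8928% of Ashford Services GmbH.
Aggregating (R3): 3.4452% + 15.8928% = 19.338%.

19.338%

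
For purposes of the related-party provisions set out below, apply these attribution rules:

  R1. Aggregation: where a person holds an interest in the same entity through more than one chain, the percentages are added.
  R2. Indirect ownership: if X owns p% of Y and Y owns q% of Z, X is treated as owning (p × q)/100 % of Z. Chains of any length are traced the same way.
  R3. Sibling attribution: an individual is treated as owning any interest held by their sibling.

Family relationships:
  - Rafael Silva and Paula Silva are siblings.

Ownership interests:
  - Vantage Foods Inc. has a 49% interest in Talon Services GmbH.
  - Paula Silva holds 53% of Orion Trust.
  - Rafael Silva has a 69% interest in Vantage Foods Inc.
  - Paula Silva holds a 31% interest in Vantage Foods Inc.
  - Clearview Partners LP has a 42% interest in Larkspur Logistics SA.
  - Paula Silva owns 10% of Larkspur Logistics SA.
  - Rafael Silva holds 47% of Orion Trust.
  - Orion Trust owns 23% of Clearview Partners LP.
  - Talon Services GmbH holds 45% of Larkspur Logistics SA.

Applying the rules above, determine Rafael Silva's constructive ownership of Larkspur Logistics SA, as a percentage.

41.71%

By sibling attribution (R3), Rafael Silva is treated as also owning Paula Silva's interest in Vantage Foods Inc, giving 69% + 31% = 100%.
By sibling attribution (R3), Rafael Silva is treated as also owning Paula Silva's interest in Orion Trust, giving 47% + 53% = 100%.
By sibling attribution (R3), Rafael Silva is treated as owning Paula Silva's 10% interest in Larkspur Logistics SA.
Chain via Vantage Foods Inc. → Talon Services GmbH (R2): 100% × 49% × 45% = 22.05% of Larkspur Logistics SA.
Chain via Orion Trust → Clearview Partners LP (R2): 100% × 23% × 42% = 9.66% of Larkspur Logistics SA.
Direct interest in Larkspur Logistics SA: 10%.
Aggregating (R1): 22.05% + 9.66% + 10% = 41.71%.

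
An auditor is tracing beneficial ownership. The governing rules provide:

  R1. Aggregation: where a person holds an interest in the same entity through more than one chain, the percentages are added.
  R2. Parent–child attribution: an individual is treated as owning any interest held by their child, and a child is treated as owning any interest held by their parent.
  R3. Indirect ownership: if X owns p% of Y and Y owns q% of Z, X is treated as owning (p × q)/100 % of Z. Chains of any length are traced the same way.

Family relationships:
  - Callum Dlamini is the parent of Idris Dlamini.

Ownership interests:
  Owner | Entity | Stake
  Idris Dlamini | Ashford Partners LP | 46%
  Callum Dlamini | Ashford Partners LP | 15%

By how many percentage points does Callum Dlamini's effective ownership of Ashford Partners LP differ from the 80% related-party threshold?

19

By parent–child attribution (R2), Callum Dlamini is treated as also owning Idris Dlamini's interest in Ashford Partners LP, giving 15% + 46% = 61%.
Direct interest in Ashford Partners LP: 61%.
61% falls short of the 80% threshold by 19 percentage points.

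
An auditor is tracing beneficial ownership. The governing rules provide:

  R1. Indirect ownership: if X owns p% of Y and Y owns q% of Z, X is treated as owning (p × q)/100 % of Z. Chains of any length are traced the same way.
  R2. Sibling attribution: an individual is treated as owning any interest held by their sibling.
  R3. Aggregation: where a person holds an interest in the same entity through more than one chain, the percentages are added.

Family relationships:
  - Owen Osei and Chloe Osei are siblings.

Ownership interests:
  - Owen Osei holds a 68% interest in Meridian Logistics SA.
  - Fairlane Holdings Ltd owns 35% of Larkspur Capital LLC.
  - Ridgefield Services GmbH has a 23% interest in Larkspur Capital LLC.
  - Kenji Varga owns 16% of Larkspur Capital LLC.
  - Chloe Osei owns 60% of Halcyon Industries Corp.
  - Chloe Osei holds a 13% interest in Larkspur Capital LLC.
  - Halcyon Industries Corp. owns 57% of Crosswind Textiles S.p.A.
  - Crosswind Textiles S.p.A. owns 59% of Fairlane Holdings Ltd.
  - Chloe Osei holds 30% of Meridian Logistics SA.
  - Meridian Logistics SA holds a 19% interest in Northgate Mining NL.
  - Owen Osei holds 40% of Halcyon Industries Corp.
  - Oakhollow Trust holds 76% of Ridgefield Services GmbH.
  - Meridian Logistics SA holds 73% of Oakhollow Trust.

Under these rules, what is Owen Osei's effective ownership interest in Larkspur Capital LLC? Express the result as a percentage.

37.275692%

By sibling attribution (R2), Owen Osei is treated as also owning Chloe Osei's interest in Meridian Logistics SA, giving 68% + 30% = 98%.
By sibling attribution (R2), Owen Osei is treated as also owning Chloe Osei's interest in Halcyon Industries Corp, giving 40% + 60% = 100%.
By sibling attribution (R2), Owen Osei is treated as owning Chloe Osei's 13% interest in Larkspur Capital LLC.
Chain via Meridian Logistics SA → Oakhollow Trust → Ridgefield Services GmbH (R1): 98% × 73% × 76% × 23% = 12.505192% of Larkspur Capital LLC.
Chain via Halcyon Industries Corp. → Crosswind Textiles S.p.A. → Fairlane Holdings Ltd (R1): 100% × 57% × 59% × 35% = 11.7705% of Larkspur Capital LLC.
Direct interest in Larkspur Capital LLC: 13%.
Aggregating (R3): 12.505192% + 11.7705% + 13% = 37.275692%.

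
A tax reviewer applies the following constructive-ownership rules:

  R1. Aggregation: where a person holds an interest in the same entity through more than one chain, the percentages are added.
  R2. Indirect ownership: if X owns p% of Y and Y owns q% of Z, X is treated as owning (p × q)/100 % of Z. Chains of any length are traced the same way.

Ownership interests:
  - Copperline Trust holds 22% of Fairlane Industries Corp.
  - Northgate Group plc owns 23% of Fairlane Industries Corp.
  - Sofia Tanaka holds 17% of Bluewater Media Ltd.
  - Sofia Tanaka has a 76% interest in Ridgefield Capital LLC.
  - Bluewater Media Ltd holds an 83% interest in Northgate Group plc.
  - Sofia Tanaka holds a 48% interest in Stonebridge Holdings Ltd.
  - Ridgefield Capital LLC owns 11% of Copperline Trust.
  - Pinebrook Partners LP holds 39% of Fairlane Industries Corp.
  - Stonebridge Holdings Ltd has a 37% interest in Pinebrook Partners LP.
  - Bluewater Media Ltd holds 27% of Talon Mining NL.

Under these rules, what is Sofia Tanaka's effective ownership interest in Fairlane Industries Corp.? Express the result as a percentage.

12.0109%

Chain via Ridgefield Capital LLC → Copperline Trust (R2): 76% × 11% × 22% = 1.8392% of Fairlane Industries Corp.
Chain via Bluewater Media Ltd → Northgate Group plc (R2): 17% × 83% × 23% = 3.2453% of Fairlane Industries Corp.
Chain via Stonebridge Holdings Ltd → Pinebrook Partners LP (R2): 48% × 37% × 39% = 6.9264% of Fairlane Industries Corp.
Aggregating (R1): 1.8392% + 3.2453% + 6.9264% = 12.0109%.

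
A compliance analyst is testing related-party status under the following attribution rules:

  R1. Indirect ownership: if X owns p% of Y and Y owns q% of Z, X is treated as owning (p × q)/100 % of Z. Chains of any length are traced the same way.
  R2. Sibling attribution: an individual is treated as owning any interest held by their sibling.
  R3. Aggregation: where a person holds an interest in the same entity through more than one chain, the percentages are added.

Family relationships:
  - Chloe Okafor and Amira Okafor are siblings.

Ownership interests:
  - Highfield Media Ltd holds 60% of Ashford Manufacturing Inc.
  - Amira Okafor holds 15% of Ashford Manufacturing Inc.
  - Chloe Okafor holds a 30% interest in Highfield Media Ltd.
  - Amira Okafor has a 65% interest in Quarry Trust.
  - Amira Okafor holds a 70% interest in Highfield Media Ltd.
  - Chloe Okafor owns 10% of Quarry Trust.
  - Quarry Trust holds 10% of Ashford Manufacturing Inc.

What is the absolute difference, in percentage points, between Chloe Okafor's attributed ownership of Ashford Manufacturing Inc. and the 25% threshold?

57.5

By sibling attribution (R2), Chloe Okafor is treated as also owning Amira Okafor's interest in Highfield Media Ltd, giving 30% + 70% = 100%.
By sibling attribution (R2), Chloe Okafor is treated as also owning Amira Okafor's interest in Quarry Trust, giving 10% + 65% = 75%.
By sibling attribution (R2), Chloe Okafor is treated as owning Amira Okafor's 15% interest in Ashford Manufacturing Inc.
Chain via Highfield Media Ltd (R1): 100% × 60% = 60% of Ashford Manufacturing Inc.
Chain via Quarry Trust (R1): 75% × 10% = 7.5% of Ashford Manufacturing Inc.
Direct interest in Ashford Manufacturing Inc: 15%.
Aggregating (R3): 60% + 7.5% + 15% = 82.5%.
82.5% exceeds the 25% threshold by 57.5 percentage points.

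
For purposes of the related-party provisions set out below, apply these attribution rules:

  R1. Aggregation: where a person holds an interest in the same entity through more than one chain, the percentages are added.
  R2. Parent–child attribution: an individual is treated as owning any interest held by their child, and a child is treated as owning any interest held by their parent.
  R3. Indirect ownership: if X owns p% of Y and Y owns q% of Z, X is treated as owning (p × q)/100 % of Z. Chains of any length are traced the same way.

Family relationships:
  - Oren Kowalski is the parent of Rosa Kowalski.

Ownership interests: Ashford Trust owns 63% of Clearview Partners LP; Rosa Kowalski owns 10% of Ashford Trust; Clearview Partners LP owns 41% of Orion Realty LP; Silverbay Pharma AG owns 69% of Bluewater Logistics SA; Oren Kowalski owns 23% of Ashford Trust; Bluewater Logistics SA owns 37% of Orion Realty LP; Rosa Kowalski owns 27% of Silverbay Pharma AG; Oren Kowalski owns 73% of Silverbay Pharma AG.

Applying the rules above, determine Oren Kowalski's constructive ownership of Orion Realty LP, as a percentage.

34.0539%

By parent–child attribution (R2), Oren Kowalski is treated as also owning Rosa Kowalski's interest in Silverbay Pharma AG, giving 73% + 27% = 100%.
By parent–child attribution (R2), Oren Kowalski is treated as also owning Rosa Kowalski's interest in Ashford Trust, giving 23% + 10% = 33%.
Chain via Silverbay Pharma AG → Bluewater Logistics SA (R3): 100% × 69% × 37% = 25.53% of Orion Realty LP.
Chain via Ashford Trust → Clearview Partners LP (R3): 33% × 63% × 41% = 8.5239% of Orion Realty LP.
Aggregating (R1): 25.53% + 8.5239% = 34.0539%.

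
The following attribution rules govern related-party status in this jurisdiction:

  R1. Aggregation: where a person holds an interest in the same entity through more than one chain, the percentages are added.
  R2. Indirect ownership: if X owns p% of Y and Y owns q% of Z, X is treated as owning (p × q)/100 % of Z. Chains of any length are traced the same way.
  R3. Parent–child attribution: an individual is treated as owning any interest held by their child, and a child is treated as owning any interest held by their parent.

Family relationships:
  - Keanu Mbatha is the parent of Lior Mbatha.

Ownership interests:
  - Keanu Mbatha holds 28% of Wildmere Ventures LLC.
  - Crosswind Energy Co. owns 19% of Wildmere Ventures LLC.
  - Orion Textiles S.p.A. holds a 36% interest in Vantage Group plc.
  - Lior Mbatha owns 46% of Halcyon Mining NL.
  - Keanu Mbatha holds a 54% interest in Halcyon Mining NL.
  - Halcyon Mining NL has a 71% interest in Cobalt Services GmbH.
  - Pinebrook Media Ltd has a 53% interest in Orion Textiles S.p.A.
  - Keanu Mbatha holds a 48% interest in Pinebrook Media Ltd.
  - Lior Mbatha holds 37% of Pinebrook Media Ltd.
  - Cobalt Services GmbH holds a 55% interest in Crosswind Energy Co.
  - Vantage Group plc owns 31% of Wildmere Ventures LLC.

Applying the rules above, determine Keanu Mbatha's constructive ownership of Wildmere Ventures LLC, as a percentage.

40.44708%

By parent–child attribution (R3), Keanu Mbatha is treated as also owning Lior Mbatha's interest in Halcyon Mining NL, giving 54% + 46% = 100%.
By parent–child attribution (R3), Keanu Mbatha is treated as also owning Lior Mbatha's interest in Pinebrook Media Ltd, giving 48% + 37% = 85%.
Chain via Halcyon Mining NL → Cobalt Services GmbH → Crosswind Energy Co. (R2): 100% × 71% × 55% × 19% = 7.4195% of Wildmere Ventures LLC.
Chain via Pinebrook Media Ltd → Orion Textiles S.p.A. → Vantage Group plc (R2): 85% × 53% × 36% × 31% = 5.02758% of Wildmere Ventures LLC.
Direct interest in Wildmere Ventures LLC: 28%.
Aggregating (R1): 7.4195% + 5.02758% + 28% = 40.44708%.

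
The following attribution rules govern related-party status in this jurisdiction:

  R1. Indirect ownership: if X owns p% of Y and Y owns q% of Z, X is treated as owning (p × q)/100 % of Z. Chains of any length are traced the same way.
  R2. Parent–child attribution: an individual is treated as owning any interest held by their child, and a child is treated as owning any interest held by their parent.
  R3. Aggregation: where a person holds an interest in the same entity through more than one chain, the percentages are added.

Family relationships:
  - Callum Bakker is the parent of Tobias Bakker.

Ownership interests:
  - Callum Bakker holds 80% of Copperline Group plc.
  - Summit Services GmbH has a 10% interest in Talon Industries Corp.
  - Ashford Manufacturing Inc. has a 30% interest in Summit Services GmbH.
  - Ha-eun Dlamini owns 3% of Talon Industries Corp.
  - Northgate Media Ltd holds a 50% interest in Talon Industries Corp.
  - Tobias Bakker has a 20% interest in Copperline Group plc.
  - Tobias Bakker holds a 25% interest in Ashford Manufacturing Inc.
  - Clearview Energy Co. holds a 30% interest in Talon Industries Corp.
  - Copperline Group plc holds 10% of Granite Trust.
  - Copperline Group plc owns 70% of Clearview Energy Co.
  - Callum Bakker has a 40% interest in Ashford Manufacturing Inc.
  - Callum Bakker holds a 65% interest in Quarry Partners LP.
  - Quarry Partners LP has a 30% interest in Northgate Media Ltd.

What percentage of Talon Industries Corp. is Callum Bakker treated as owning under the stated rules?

By parent–child attribution (R2), Callum Bakker is treated as also owning Tobias Bakker's interest in Ashford Manufacturing Inc, giving 40% + 25% = 65%.
By parent–child attribution (R2), Callum Bakker is treated as also owning Tobias Bakker's interest in Copperline Group plc, giving 80% + 20% = 100%.
Chain via Ashford Manufacturing Inc. → Summit Services GmbH (R1): 65% × 30% × 10% = 1.95% of Talon Industries Corp.
Chain via Copperline Group plc → Clearview Energy Co. (R1): 100% × 70% × 30% = 21% of Talon Industries Corp.
Chain via Quarry Partners LP → Northgate Media Ltd (R1): 65% × 30% × 50% = 9.75% of Talon Industries Corp.
Aggregating (R3): 1.95% + 21% + 9.75% = 32.7%.

32.7%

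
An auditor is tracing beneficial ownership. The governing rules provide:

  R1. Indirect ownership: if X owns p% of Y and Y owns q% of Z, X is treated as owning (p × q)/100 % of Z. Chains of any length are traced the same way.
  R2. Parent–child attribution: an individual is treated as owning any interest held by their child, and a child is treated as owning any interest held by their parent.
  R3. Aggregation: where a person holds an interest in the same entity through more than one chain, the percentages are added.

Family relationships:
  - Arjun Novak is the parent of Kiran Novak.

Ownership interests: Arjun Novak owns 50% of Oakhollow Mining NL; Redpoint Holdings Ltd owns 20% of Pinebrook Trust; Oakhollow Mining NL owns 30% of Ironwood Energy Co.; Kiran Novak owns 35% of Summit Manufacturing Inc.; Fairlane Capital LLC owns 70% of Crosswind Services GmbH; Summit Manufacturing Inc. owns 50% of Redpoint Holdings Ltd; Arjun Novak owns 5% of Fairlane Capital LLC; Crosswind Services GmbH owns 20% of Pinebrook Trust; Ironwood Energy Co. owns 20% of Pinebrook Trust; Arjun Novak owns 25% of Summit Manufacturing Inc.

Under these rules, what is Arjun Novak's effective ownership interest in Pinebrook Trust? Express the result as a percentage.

By parent–child attribution (R2), Arjun Novak is treated as also owning Kiran Novak's interest in Summit Manufacturing Inc, giving 25% + 35% = 60%.
Chain via Summit Manufacturing Inc. → Redpoint Holdings Ltd (R1): 60% × 50% × 20% = 6% of Pinebrook Trust.
Chain via Oakhollow Mining NL → Ironwood Energy Co. (R1): 50% × 30% × 20% = 3% of Pinebrook Trust.
Chain via Fairlane Capital LLC → Crosswind Services GmbH (R1): 5% × 70% × 20% = 0.7% of Pinebrook Trust.
Aggregating (R3): 6% + 3% + 0.7% = 9.7%.

9.7%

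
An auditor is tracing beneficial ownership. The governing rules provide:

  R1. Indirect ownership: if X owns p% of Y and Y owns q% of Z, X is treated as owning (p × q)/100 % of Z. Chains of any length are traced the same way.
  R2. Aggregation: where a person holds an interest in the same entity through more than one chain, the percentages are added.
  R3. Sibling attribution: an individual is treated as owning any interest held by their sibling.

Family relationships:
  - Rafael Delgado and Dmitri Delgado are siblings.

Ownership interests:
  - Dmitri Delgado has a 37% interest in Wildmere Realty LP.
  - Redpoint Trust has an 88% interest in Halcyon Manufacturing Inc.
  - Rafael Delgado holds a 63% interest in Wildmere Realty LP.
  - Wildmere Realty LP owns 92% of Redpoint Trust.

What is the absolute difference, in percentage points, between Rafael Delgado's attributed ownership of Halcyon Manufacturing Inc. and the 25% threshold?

By sibling attribution (R3), Rafael Delgado is treated as also owning Dmitri Delgado's interest in Wildmere Realty LP, giving 63% + 37% = 100%.
Chain via Wildmere Realty LP → Redpoint Trust (R1): 100% × 92% × 88% = 80.96% of Halcyon Manufacturing Inc.
80.96% exceeds the 25% threshold by 55.96 percentage points.

55.96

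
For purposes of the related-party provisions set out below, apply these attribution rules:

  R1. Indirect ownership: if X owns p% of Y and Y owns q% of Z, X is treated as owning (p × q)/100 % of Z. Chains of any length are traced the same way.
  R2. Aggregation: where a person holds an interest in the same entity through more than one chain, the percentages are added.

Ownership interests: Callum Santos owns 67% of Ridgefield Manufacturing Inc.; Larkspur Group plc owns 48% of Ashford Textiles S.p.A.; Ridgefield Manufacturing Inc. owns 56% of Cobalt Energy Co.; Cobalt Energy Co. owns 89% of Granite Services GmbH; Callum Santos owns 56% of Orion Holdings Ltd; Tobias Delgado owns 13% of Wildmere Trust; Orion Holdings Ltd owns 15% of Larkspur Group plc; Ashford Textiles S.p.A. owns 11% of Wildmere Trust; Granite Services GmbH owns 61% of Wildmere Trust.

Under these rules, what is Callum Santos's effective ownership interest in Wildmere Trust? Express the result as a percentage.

Chain via Ridgefield Manufacturing Inc. → Cobalt Energy Co. → Granite Services GmbH (R1): 67% × 56% × 89% × 61% = 20.369608% of Wildmere Trust.
Chain via Orion Holdings Ltd → Larkspur Group plc → Ashford Textiles S.p.A. (R1): 56% × 15% × 48% × 11% = 0.44352% of Wildmere Trust.
Aggregating (R2): 20.369608% + 0.44352% = 20.813128%.

20.813128%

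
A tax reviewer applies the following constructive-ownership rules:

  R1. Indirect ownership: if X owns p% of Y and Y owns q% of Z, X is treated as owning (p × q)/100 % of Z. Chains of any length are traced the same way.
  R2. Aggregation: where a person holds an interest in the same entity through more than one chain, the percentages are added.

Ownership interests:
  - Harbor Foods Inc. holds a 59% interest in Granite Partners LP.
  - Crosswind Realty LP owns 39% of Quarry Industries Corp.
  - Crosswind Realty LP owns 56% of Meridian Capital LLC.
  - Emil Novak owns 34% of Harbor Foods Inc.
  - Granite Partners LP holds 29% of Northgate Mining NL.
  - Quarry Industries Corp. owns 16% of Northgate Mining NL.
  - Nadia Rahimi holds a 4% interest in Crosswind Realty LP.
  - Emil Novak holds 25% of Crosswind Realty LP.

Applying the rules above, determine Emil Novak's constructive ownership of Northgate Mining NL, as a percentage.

Chain via Harbor Foods Inc. → Granite Partners LP (R1): 34% × 59% × 29% = 5.8174% of Northgate Mining NL.
Chain via Crosswind Realty LP → Quarry Industries Corp. (R1): 25% × 39% × 16% = 1.56% of Northgate Mining NL.
Aggregating (R2): 5.8174% + 1.56% = 7.3774%.

7.3774%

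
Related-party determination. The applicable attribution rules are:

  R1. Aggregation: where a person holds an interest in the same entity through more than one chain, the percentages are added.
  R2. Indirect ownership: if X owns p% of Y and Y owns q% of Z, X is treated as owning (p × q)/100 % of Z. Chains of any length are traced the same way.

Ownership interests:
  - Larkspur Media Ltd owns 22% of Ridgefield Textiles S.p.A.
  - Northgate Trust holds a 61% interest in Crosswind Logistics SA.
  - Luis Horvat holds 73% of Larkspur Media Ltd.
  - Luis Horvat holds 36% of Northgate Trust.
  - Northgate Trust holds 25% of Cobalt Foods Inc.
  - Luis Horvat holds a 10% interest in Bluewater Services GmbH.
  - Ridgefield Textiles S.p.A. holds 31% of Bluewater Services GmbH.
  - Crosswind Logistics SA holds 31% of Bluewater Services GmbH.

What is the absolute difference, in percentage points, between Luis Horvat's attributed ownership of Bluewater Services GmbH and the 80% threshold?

Chain via Northgate Trust → Crosswind Logistics SA (R2): 36% × 61% × 31% = 6.8076% of Bluewater Services GmbH.
Chain via Larkspur Media Ltd → Ridgefield Textiles S.p.A. (R2): 73% × 22% × 31% = 4.9786% of Bluewater Services GmbH.
Direct interest in Bluewater Services GmbH: 10%.
Aggregating (R1): 6.8076% + 4.9786% + 10% = 21.7862%.
21.7862% falls short of the 80% threshold by 58.2138 percentage points.

58.2138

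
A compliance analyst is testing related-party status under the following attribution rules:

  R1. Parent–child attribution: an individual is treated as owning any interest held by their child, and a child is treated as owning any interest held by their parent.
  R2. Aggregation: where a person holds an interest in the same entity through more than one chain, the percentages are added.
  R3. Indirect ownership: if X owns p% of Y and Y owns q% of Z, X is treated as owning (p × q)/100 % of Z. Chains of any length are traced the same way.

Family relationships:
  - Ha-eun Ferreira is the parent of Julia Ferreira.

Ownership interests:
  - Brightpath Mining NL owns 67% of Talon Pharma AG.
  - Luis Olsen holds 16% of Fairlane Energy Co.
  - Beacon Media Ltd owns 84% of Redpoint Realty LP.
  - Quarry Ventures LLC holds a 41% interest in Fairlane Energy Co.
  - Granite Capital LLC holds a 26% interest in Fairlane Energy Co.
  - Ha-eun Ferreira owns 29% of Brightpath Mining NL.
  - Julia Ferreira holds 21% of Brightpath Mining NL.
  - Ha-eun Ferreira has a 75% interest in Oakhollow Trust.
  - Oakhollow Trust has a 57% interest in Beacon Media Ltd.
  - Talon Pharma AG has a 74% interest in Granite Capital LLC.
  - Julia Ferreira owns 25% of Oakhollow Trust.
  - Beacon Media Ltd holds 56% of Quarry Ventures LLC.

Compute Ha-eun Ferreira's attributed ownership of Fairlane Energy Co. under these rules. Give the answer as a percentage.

19.5326%

By parent–child attribution (R1), Ha-eun Ferreira is treated as also owning Julia Ferreira's interest in Brightpath Mining NL, giving 29% + 21% = 50%.
By parent–child attribution (R1), Ha-eun Ferreira is treated as also owning Julia Ferreira's interest in Oakhollow Trust, giving 75% + 25% = 100%.
Chain via Brightpath Mining NL → Talon Pharma AG → Granite Capital LLC (R3): 50% × 67% × 74% × 26% = 6.4454% of Fairlane Energy Co.
Chain via Oakhollow Trust → Beacon Media Ltd → Quarry Ventures LLC (R3): 100% × 57% × 56% × 41% = 13.0872% of Fairlane Energy Co.
Aggregating (R2): 6.4454% + 13.0872% = 19.5326%.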